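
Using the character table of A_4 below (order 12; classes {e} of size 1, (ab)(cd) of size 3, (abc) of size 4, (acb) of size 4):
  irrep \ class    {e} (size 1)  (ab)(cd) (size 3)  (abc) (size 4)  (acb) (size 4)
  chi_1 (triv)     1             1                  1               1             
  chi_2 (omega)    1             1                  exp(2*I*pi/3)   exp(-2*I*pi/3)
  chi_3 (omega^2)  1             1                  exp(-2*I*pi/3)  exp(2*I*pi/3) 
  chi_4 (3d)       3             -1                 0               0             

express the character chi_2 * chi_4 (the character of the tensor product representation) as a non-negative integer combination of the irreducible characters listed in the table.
chi_2 tensor chi_4 = chi_4 (all other irreducibles have multiplicity 0).

Reasoning: The character of a tensor product is the pointwise product (chi_2 * chi_4)(C) = chi_2(C) * chi_4(C):
  {e}: (1)*(3), (ab)(cd): (1)*(-1), (abc): (exp(2*I*pi/3))*(0), (acb): (exp(-2*I*pi/3))*(0)
so (chi_2 * chi_4) takes values
  {e} -> 3, (ab)(cd) -> -1, (abc) -> 0, (acb) -> 0.
Now take the inner product of this character with each irreducible chi from the table, <chi_2*chi_4, chi> = (1/12) sum_C |C| (chi_2*chi_4)(C) conj(chi(C)):
  <chi_2*chi_4, chi_1> = (1/12)[1*(3)*conj(1) + 3*(-1)*conj(1) + 4*(0)*conj(1) + 4*(0)*conj(1)]
      = (1/12)[(3) + (-3) + (0) + (0)] = 0/12 = 0
  <chi_2*chi_4, chi_2> = (1/12)[1*(3)*conj(1) + 3*(-1)*conj(1) + 4*(0)*conj(exp(2*I*pi/3)) + 4*(0)*conj(exp(-2*I*pi/3))]
      = (1/12)[(3) + (-3) + (0) + (0)] = 0/12 = 0
  <chi_2*chi_4, chi_3> = (1/12)[1*(3)*conj(1) + 3*(-1)*conj(1) + 4*(0)*conj(exp(-2*I*pi/3)) + 4*(0)*conj(exp(2*I*pi/3))]
      = (1/12)[(3) + (-3) + (0) + (0)] = 0/12 = 0
  <chi_2*chi_4, chi_4> = (1/12)[1*(3)*conj(3) + 3*(-1)*conj(-1) + 4*(0)*conj(0) + 4*(0)*conj(0)]
      = (1/12)[(9) + (3) + (0) + (0)] = 12/12 = 1
(Exp terms are combined using exp(i*s)*conj(exp(i*t)) = exp(i*(s-t)), and sums of them are collapsed using the identity that for every m > 1 the m distinct m-th roots of unity sum to 0, e.g. 1 + exp(2*I*pi/3) + exp(-2*I*pi/3) = 0.)
Hence the multiplicities are chi_4: 1. Dimension check: dim(chi_2)*dim(chi_4) = 1*3 = 3 and sum (mult * dim) = 1*3 = 3.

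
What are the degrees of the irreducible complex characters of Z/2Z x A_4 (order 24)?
Dimensions: 1, 1, 1, 1, 1, 1, 3, 3

Derivation: There are 8 irreducibles (= number of conjugacy classes). Their dimensions d_i satisfy sum d_i^2 = |G| = 24: 1 + 1 + 1 + 1 + 1 + 1 + 9 + 9 = 24. (For the product with Z/2Z: each of the 2 1-dim characters of Z/2Z tensors with each irrep of A_4, giving 2 copies of each A_4-dimension.)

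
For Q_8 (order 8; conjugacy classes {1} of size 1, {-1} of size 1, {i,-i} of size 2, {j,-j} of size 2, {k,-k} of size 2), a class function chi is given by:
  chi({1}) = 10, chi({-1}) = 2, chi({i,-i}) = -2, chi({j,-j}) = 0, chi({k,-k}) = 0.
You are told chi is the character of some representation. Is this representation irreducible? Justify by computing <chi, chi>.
Not irreducible (reducible): <chi, chi> = 14 > 1.

Solution. <chi, chi> = (1/|G|) sum_C |C| * |chi(C)|^2 = (1/8)[1*|10|^2 + 1*|2|^2 + 2*|-2|^2 + 2*|0|^2 + 2*|0|^2]
  = (1/8)[(100) + (4) + (8) + (0) + (0)] = 112/8 = 14.
A character is irreducible iff <chi, chi> = 1, so this representation is reducible.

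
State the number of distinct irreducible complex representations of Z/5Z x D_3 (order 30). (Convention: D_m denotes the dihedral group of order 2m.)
15

Solution. The number of irreducible complex representations of a finite group equals its number of conjugacy classes. For a direct product, #classes(G x H) = #classes(G) * #classes(H). Z/5Z has 5 classes (abelian), D_3 has 3 classes, so 5 * 3 = 15, so Z/5Z x D_3 (order 30) has exactly 15 irreducible complex representations.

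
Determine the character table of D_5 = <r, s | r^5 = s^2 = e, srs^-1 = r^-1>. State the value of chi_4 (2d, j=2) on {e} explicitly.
Conjugacy classes: {e} of size 1, {r^1, r^4} of size 2, {r^2, r^3} of size 2, {s, sr, ..., sr^4} of size 5.
Character table:
  irrep \ class              {e} (size 1)  {r^1, r^4} (size 2)  {r^2, r^3} (size 2)  {s, sr, ..., sr^4} (size 5)
  chi_1 (triv)               1             1                    1                    1                          
  chi_2 (sign: r->1, s->-1)  1             1                    1                    -1                         
  chi_3 (2d, j=1)            2             -1/2 + sqrt(5)/2     -sqrt(5)/2 - 1/2     0                          
  chi_4 (2d, j=2)            2             -sqrt(5)/2 - 1/2     -1/2 + sqrt(5)/2     0                          

Spot check: chi_4 (2d, j=2) on {e} = 2.

Justification: D_5 has order 2*5 = 10 with 4 conjugacy classes, hence 4 irreducibles. Sum of squared dims 1 + 1 + 4 + 4 = 10 = |G|. Linear characters come from the abelianisation; the 2-dimensional irreps have character r^k -> 2*cos(2*pi*j*k/5), reflections -> 0.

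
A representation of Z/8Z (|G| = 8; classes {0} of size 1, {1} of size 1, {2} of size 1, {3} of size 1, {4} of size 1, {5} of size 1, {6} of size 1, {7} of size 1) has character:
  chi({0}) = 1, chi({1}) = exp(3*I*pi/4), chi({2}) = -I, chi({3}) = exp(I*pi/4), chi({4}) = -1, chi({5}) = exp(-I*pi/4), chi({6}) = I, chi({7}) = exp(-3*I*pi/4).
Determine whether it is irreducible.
Irreducible: <chi, chi> = 1.

Details: <chi, chi> = (1/|G|) sum_C |C| * |chi(C)|^2 = (1/8)[1*|1|^2 + 1*|exp(3*I*pi/4)|^2 + 1*|-I|^2 + 1*|exp(I*pi/4)|^2 + 1*|-1|^2 + 1*|exp(-I*pi/4)|^2 + 1*|I|^2 + 1*|exp(-3*I*pi/4)|^2]
  = (1/8)[(1) + (1) + (1) + (1) + (1) + (1) + (1) + (1)] = 8/8 = 1.
(Exp terms are combined using exp(i*s)*conj(exp(i*t)) = exp(i*(s-t)), and sums of them are collapsed using the identity that for every m > 1 the m distinct m-th roots of unity sum to 0, e.g. 1 + exp(2*I*pi/3) + exp(-2*I*pi/3) = 0.)
A character is irreducible iff <chi, chi> = 1, so this representation is irreducible.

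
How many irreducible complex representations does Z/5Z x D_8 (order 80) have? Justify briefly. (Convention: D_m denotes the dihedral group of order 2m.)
35

Solution. The number of irreducible complex representations of a finite group equals its number of conjugacy classes. For a direct product, #classes(G x H) = #classes(G) * #classes(H). Z/5Z has 5 classes (abelian), D_8 has 7 classes, so 5 * 7 = 35, so Z/5Z x D_8 (order 80) has exactly 35 irreducible complex representations.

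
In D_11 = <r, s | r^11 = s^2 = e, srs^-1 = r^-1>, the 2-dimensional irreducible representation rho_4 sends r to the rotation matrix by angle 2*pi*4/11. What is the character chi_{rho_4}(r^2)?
chi_{rho_4}(r^2) = 2*cos(2*pi*4*2/11) = -2*cos(5*pi/11)

Why: rho_4(r^2) is rotation by angle 2*pi*4*2/11, whose trace is 2*cos(2*pi*4*2/11) = -2*cos(5*pi/11).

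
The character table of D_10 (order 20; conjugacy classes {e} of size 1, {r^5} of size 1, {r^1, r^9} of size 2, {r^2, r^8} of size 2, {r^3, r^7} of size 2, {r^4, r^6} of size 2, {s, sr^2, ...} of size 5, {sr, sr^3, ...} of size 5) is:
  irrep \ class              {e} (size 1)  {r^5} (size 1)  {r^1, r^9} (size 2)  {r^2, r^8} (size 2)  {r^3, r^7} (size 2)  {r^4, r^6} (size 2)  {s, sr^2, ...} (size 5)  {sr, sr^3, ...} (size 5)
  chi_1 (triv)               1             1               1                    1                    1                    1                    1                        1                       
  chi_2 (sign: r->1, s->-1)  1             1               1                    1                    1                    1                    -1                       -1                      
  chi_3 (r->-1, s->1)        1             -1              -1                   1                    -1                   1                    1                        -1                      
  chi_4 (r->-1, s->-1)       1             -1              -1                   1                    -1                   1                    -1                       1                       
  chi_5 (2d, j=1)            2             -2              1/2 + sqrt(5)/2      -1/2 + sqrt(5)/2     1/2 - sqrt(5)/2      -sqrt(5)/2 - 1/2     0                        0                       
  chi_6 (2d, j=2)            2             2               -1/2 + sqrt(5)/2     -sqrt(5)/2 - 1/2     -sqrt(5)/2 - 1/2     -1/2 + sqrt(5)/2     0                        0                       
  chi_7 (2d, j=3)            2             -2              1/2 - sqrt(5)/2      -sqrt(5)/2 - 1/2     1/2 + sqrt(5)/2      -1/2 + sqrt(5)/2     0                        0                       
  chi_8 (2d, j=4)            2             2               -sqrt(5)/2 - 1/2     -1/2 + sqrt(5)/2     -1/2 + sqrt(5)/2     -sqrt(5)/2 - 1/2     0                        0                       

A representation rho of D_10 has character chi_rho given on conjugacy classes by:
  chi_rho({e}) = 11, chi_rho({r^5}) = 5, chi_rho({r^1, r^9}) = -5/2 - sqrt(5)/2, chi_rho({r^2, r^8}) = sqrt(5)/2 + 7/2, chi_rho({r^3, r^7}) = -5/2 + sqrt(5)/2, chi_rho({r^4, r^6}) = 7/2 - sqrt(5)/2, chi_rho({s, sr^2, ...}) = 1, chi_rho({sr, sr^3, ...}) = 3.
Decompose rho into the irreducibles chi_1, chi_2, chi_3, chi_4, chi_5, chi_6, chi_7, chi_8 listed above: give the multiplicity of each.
Multiplicities: chi_1: 2, chi_2: 0, chi_3: 1, chi_4: 2, chi_5: 0, chi_6: 1, chi_7: 0, chi_8: 2.

Reasoning: Use <chi_rho, chi> = (1/|G|) sum_C |C| * chi_rho(C) * conj(chi(C)) with |G| = 20 for each irreducible chi in the table:
  <chi_rho, chi_1> = (1/20)[1*(11)*conj(1) + 1*(5)*conj(1) + 2*(-5/2 - sqrt(5)/2)*conj(1) + 2*(sqrt(5)/2 + 7/2)*conj(1) + 2*(-5/2 + sqrt(5)/2)*conj(1) + 2*(7/2 - sqrt(5)/2)*conj(1) + 5*(1)*conj(1) + 5*(3)*conj(1)]
      = (1/20)[(11) + (5) + (-5 - sqrt(5)) + (sqrt(5) + 7) + (-5 + sqrt(5)) + (7 - sqrt(5)) + (5) + (15)] = 40/20 = 2
  <chi_rho, chi_2> = (1/20)[1*(11)*conj(1) + 1*(5)*conj(1) + 2*(-5/2 - sqrt(5)/2)*conj(1) + 2*(sqrt(5)/2 + 7/2)*conj(1) + 2*(-5/2 + sqrt(5)/2)*conj(1) + 2*(7/2 - sqrt(5)/2)*conj(1) + 5*(1)*conj(-1) + 5*(3)*conj(-1)]
      = (1/20)[(11) + (5) + (-5 - sqrt(5)) + (sqrt(5) + 7) + (-5 + sqrt(5)) + (7 - sqrt(5)) + (-5) + (-15)] = 0/20 = 0
  <chi_rho, chi_3> = (1/20)[1*(11)*conj(1) + 1*(5)*conj(-1) + 2*(-5/2 - sqrt(5)/2)*conj(-1) + 2*(sqrt(5)/2 + 7/2)*conj(1) + 2*(-5/2 + sqrt(5)/2)*conj(-1) + 2*(7/2 - sqrt(5)/2)*conj(1) + 5*(1)*conj(1) + 5*(3)*conj(-1)]
      = (1/20)[(11) + (-5) + (sqrt(5) + 5) + (sqrt(5) + 7) + (5 - sqrt(5)) + (7 - sqrt(5)) + (5) + (-15)] = 20/20 = 1
  <chi_rho, chi_4> = (1/20)[1*(11)*conj(1) + 1*(5)*conj(-1) + 2*(-5/2 - sqrt(5)/2)*conj(-1) + 2*(sqrt(5)/2 + 7/2)*conj(1) + 2*(-5/2 + sqrt(5)/2)*conj(-1) + 2*(7/2 - sqrt(5)/2)*conj(1) + 5*(1)*conj(-1) + 5*(3)*conj(1)]
      = (1/20)[(11) + (-5) + (sqrt(5) + 5) + (sqrt(5) + 7) + (5 - sqrt(5)) + (7 - sqrt(5)) + (-5) + (15)] = 40/20 = 2
  <chi_rho, chi_5> = (1/20)[1*(11)*conj(2) + 1*(5)*conj(-2) + 2*(-5/2 - sqrt(5)/2)*conj(1/2 + sqrt(5)/2) + 2*(sqrt(5)/2 + 7/2)*conj(-1/2 + sqrt(5)/2) + 2*(-5/2 + sqrt(5)/2)*conj(1/2 - sqrt(5)/2) + 2*(7/2 - sqrt(5)/2)*conj(-sqrt(5)/2 - 1/2) + 5*(1)*conj(0) + 5*(3)*conj(0)]
      = (1/20)[(22) + (-10) + (-3*sqrt(5) - 5) + (-1 + 3*sqrt(5)) + (-5 + 3*sqrt(5)) + (-3*sqrt(5) - 1) + (0) + (0)] = 0/20 = 0
  <chi_rho, chi_6> = (1/20)[1*(11)*conj(2) + 1*(5)*conj(2) + 2*(-5/2 - sqrt(5)/2)*conj(-1/2 + sqrt(5)/2) + 2*(sqrt(5)/2 + 7/2)*conj(-sqrt(5)/2 - 1/2) + 2*(-5/2 + sqrt(5)/2)*conj(-sqrt(5)/2 - 1/2) + 2*(7/2 - sqrt(5)/2)*conj(-1/2 + sqrt(5)/2) + 5*(1)*conj(0) + 5*(3)*conj(0)]
      = (1/20)[(22) + (10) + (-2*sqrt(5)) + (-4*sqrt(5) - 6) + (2*sqrt(5)) + (-6 + 4*sqrt(5)) + (0) + (0)] = 20/20 = 1
  <chi_rho, chi_7> = (1/20)[1*(11)*conj(2) + 1*(5)*conj(-2) + 2*(-5/2 - sqrt(5)/2)*conj(1/2 - sqrt(5)/2) + 2*(sqrt(5)/2 + 7/2)*conj(-sqrt(5)/2 - 1/2) + 2*(-5/2 + sqrt(5)/2)*conj(1/2 + sqrt(5)/2) + 2*(7/2 - sqrt(5)/2)*conj(-1/2 + sqrt(5)/2) + 5*(1)*conj(0) + 5*(3)*conj(0)]
      = (1/20)[(22) + (-10) + (2*sqrt(5)) + (-4*sqrt(5) - 6) + (-2*sqrt(5)) + (-6 + 4*sqrt(5)) + (0) + (0)] = 0/20 = 0
  <chi_rho, chi_8> = (1/20)[1*(11)*conj(2) + 1*(5)*conj(2) + 2*(-5/2 - sqrt(5)/2)*conj(-sqrt(5)/2 - 1/2) + 2*(sqrt(5)/2 + 7/2)*conj(-1/2 + sqrt(5)/2) + 2*(-5/2 + sqrt(5)/2)*conj(-1/2 + sqrt(5)/2) + 2*(7/2 - sqrt(5)/2)*conj(-sqrt(5)/2 - 1/2) + 5*(1)*conj(0) + 5*(3)*conj(0)]
      = (1/20)[(22) + (10) + (5 + 3*sqrt(5)) + (-1 + 3*sqrt(5)) + (5 - 3*sqrt(5)) + (-3*sqrt(5) - 1) + (0) + (0)] = 40/20 = 2
Dimension check: dim(rho) = sum (mult * dim) = 2*1 + 0*1 + 1*1 + 2*1 + 0*2 + 1*2 + 0*2 + 2*2 = 11 = chi_rho(e) = 11.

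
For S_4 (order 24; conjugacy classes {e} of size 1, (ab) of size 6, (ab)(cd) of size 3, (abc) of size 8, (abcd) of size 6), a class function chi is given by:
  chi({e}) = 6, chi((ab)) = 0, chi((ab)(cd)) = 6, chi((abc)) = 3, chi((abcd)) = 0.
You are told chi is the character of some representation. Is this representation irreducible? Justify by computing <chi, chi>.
Not irreducible (reducible): <chi, chi> = 9 > 1.

Why: <chi, chi> = (1/|G|) sum_C |C| * |chi(C)|^2 = (1/24)[1*|6|^2 + 6*|0|^2 + 3*|6|^2 + 8*|3|^2 + 6*|0|^2]
  = (1/24)[(36) + (0) + (108) + (72) + (0)] = 216/24 = 9.
A character is irreducible iff <chi, chi> = 1, so this representation is reducible.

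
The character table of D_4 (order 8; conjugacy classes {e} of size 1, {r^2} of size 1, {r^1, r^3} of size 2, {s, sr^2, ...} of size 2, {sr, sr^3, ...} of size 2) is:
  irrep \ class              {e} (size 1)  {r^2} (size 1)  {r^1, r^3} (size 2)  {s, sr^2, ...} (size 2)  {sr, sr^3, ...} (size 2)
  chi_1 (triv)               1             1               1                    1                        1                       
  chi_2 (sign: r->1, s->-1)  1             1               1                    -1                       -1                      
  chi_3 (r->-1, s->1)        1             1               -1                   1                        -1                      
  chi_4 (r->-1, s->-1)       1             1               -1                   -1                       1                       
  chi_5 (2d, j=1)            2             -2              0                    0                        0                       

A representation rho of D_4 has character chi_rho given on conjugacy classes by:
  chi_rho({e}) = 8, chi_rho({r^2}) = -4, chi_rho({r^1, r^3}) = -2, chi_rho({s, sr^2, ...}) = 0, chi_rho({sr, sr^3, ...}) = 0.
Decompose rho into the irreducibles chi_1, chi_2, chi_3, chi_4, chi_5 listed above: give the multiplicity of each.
Multiplicities: chi_1: 0, chi_2: 0, chi_3: 1, chi_4: 1, chi_5: 3.

Proof sketch: Use <chi_rho, chi> = (1/|G|) sum_C |C| * chi_rho(C) * conj(chi(C)) with |G| = 8 for each irreducible chi in the table:
  <chi_rho, chi_1> = (1/8)[1*(8)*conj(1) + 1*(-4)*conj(1) + 2*(-2)*conj(1) + 2*(0)*conj(1) + 2*(0)*conj(1)]
      = (1/8)[(8) + (-4) + (-4) + (0) + (0)] = 0/8 = 0
  <chi_rho, chi_2> = (1/8)[1*(8)*conj(1) + 1*(-4)*conj(1) + 2*(-2)*conj(1) + 2*(0)*conj(-1) + 2*(0)*conj(-1)]
      = (1/8)[(8) + (-4) + (-4) + (0) + (0)] = 0/8 = 0
  <chi_rho, chi_3> = (1/8)[1*(8)*conj(1) + 1*(-4)*conj(1) + 2*(-2)*conj(-1) + 2*(0)*conj(1) + 2*(0)*conj(-1)]
      = (1/8)[(8) + (-4) + (4) + (0) + (0)] = 8/8 = 1
  <chi_rho, chi_4> = (1/8)[1*(8)*conj(1) + 1*(-4)*conj(1) + 2*(-2)*conj(-1) + 2*(0)*conj(-1) + 2*(0)*conj(1)]
      = (1/8)[(8) + (-4) + (4) + (0) + (0)] = 8/8 = 1
  <chi_rho, chi_5> = (1/8)[1*(8)*conj(2) + 1*(-4)*conj(-2) + 2*(-2)*conj(0) + 2*(0)*conj(0) + 2*(0)*conj(0)]
      = (1/8)[(16) + (8) + (0) + (0) + (0)] = 24/8 = 3
Dimension check: dim(rho) = sum (mult * dim) = 0*1 + 0*1 + 1*1 + 1*1 + 3*2 = 8 = chi_rho(e) = 8.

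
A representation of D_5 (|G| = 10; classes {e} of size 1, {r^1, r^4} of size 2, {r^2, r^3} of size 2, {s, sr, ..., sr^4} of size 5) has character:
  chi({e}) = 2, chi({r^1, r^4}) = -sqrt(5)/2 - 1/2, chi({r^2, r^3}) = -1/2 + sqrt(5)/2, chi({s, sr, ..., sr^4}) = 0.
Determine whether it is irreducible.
Irreducible: <chi, chi> = 1.

Argument: <chi, chi> = (1/|G|) sum_C |C| * |chi(C)|^2 = (1/10)[1*|2|^2 + 2*|-sqrt(5)/2 - 1/2|^2 + 2*|-1/2 + sqrt(5)/2|^2 + 5*|0|^2]
  = (1/10)[(4) + (sqrt(5) + 3) + (3 - sqrt(5)) + (0)] = 10/10 = 1.
A character is irreducible iff <chi, chi> = 1, so this representation is irreducible.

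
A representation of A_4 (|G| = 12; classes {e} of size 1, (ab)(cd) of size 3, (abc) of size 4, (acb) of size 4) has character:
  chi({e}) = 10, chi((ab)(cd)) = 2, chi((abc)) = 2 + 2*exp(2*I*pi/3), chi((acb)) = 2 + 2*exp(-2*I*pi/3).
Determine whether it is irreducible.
Not irreducible (reducible): <chi, chi> = 12 > 1.

Proof sketch: <chi, chi> = (1/|G|) sum_C |C| * |chi(C)|^2 = (1/12)[1*|10|^2 + 3*|2|^2 + 4*|2 + 2*exp(2*I*pi/3)|^2 + 4*|2 + 2*exp(-2*I*pi/3)|^2]
  = (1/12)[(100) + (12) + (16) + (16)] = 144/12 = 12.
(Exp terms are combined using exp(i*s)*conj(exp(i*t)) = exp(i*(s-t)), and sums of them are collapsed using the identity that for every m > 1 the m distinct m-th roots of unity sum to 0, e.g. 1 + exp(2*I*pi/3) + exp(-2*I*pi/3) = 0.)
A character is irreducible iff <chi, chi> = 1, so this representation is reducible.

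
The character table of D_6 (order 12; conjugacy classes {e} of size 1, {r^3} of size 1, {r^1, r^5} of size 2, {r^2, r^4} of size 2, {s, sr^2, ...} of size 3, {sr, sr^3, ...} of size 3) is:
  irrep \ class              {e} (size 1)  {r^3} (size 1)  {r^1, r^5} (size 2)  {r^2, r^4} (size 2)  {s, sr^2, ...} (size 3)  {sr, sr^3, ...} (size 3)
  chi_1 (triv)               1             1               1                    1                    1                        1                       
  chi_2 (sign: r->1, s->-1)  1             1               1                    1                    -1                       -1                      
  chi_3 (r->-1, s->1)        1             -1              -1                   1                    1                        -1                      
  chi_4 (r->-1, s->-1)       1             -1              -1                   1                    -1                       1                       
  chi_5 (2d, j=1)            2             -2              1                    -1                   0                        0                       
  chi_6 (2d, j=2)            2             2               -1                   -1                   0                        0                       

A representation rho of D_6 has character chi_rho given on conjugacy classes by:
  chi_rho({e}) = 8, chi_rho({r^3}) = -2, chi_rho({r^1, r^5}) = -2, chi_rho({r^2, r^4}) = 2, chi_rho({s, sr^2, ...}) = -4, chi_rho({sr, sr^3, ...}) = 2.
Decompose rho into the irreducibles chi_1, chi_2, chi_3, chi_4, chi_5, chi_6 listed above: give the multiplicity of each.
Multiplicities: chi_1: 0, chi_2: 1, chi_3: 0, chi_4: 3, chi_5: 1, chi_6: 1.

Solution. Use <chi_rho, chi> = (1/|G|) sum_C |C| * chi_rho(C) * conj(chi(C)) with |G| = 12 for each irreducible chi in the table:
  <chi_rho, chi_1> = (1/12)[1*(8)*conj(1) + 1*(-2)*conj(1) + 2*(-2)*conj(1) + 2*(2)*conj(1) + 3*(-4)*conj(1) + 3*(2)*conj(1)]
      = (1/12)[(8) + (-2) + (-4) + (4) + (-12) + (6)] = 0/12 = 0
  <chi_rho, chi_2> = (1/12)[1*(8)*conj(1) + 1*(-2)*conj(1) + 2*(-2)*conj(1) + 2*(2)*conj(1) + 3*(-4)*conj(-1) + 3*(2)*conj(-1)]
      = (1/12)[(8) + (-2) + (-4) + (4) + (12) + (-6)] = 12/12 = 1
  <chi_rho, chi_3> = (1/12)[1*(8)*conj(1) + 1*(-2)*conj(-1) + 2*(-2)*conj(-1) + 2*(2)*conj(1) + 3*(-4)*conj(1) + 3*(2)*conj(-1)]
      = (1/12)[(8) + (2) + (4) + (4) + (-12) + (-6)] = 0/12 = 0
  <chi_rho, chi_4> = (1/12)[1*(8)*conj(1) + 1*(-2)*conj(-1) + 2*(-2)*conj(-1) + 2*(2)*conj(1) + 3*(-4)*conj(-1) + 3*(2)*conj(1)]
      = (1/12)[(8) + (2) + (4) + (4) + (12) + (6)] = 36/12 = 3
  <chi_rho, chi_5> = (1/12)[1*(8)*conj(2) + 1*(-2)*conj(-2) + 2*(-2)*conj(1) + 2*(2)*conj(-1) + 3*(-4)*conj(0) + 3*(2)*conj(0)]
      = (1/12)[(16) + (4) + (-4) + (-4) + (0) + (0)] = 12/12 = 1
  <chi_rho, chi_6> = (1/12)[1*(8)*conj(2) + 1*(-2)*conj(2) + 2*(-2)*conj(-1) + 2*(2)*conj(-1) + 3*(-4)*conj(0) + 3*(2)*conj(0)]
      = (1/12)[(16) + (-4) + (4) + (-4) + (0) + (0)] = 12/12 = 1
Dimension check: dim(rho) = sum (mult * dim) = 0*1 + 1*1 + 0*1 + 3*1 + 1*2 + 1*2 = 8 = chi_rho(e) = 8.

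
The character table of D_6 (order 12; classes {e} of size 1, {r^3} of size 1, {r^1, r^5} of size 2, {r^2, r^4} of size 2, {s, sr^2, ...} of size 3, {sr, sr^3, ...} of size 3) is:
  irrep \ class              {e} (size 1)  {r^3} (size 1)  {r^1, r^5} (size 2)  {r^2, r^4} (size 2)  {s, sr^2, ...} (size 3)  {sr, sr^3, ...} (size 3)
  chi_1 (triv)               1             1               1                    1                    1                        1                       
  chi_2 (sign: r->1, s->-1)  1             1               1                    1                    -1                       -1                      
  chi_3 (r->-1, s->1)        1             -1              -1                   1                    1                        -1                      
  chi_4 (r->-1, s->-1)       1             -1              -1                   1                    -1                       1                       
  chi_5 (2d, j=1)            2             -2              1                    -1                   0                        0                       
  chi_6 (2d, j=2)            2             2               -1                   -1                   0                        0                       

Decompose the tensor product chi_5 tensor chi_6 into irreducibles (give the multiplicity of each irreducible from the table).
chi_5 tensor chi_6 = chi_3 + chi_4 + chi_5 (all other irreducibles have multiplicity 0).

The character of a tensor product is the pointwise product (chi_5 * chi_6)(C) = chi_5(C) * chi_6(C):
  {e}: (2)*(2), {r^3}: (-2)*(2), {r^1, r^5}: (1)*(-1), {r^2, r^4}: (-1)*(-1), {s, sr^2, ...}: (0)*(0), {sr, sr^3, ...}: (0)*(0)
so (chi_5 * chi_6) takes values
  {e} -> 4, {r^3} -> -4, {r^1, r^5} -> -1, {r^2, r^4} -> 1, {s, sr^2, ...} -> 0, {sr, sr^3, ...} -> 0.
Now take the inner product of this character with each irreducible chi from the table, <chi_5*chi_6, chi> = (1/12) sum_C |C| (chi_5*chi_6)(C) conj(chi(C)):
  <chi_5*chi_6, chi_1> = (1/12)[1*(4)*conj(1) + 1*(-4)*conj(1) + 2*(-1)*conj(1) + 2*(1)*conj(1) + 3*(0)*conj(1) + 3*(0)*conj(1)]
      = (1/12)[(4) + (-4) + (-2) + (2) + (0) + (0)] = 0/12 = 0
  <chi_5*chi_6, chi_2> = (1/12)[1*(4)*conj(1) + 1*(-4)*conj(1) + 2*(-1)*conj(1) + 2*(1)*conj(1) + 3*(0)*conj(-1) + 3*(0)*conj(-1)]
      = (1/12)[(4) + (-4) + (-2) + (2) + (0) + (0)] = 0/12 = 0
  <chi_5*chi_6, chi_3> = (1/12)[1*(4)*conj(1) + 1*(-4)*conj(-1) + 2*(-1)*conj(-1) + 2*(1)*conj(1) + 3*(0)*conj(1) + 3*(0)*conj(-1)]
      = (1/12)[(4) + (4) + (2) + (2) + (0) + (0)] = 12/12 = 1
  <chi_5*chi_6, chi_4> = (1/12)[1*(4)*conj(1) + 1*(-4)*conj(-1) + 2*(-1)*conj(-1) + 2*(1)*conj(1) + 3*(0)*conj(-1) + 3*(0)*conj(1)]
      = (1/12)[(4) + (4) + (2) + (2) + (0) + (0)] = 12/12 = 1
  <chi_5*chi_6, chi_5> = (1/12)[1*(4)*conj(2) + 1*(-4)*conj(-2) + 2*(-1)*conj(1) + 2*(1)*conj(-1) + 3*(0)*conj(0) + 3*(0)*conj(0)]
      = (1/12)[(8) + (8) + (-2) + (-2) + (0) + (0)] = 12/12 = 1
  <chi_5*chi_6, chi_6> = (1/12)[1*(4)*conj(2) + 1*(-4)*conj(2) + 2*(-1)*conj(-1) + 2*(1)*conj(-1) + 3*(0)*conj(0) + 3*(0)*conj(0)]
      = (1/12)[(8) + (-8) + (2) + (-2) + (0) + (0)] = 0/12 = 0
Hence the multiplicities are chi_3: 1, chi_4: 1, chi_5: 1. Dimension check: dim(chi_5)*dim(chi_6) = 2*2 = 4 and sum (mult * dim) = 1*1 + 1*1 + 1*2 = 4.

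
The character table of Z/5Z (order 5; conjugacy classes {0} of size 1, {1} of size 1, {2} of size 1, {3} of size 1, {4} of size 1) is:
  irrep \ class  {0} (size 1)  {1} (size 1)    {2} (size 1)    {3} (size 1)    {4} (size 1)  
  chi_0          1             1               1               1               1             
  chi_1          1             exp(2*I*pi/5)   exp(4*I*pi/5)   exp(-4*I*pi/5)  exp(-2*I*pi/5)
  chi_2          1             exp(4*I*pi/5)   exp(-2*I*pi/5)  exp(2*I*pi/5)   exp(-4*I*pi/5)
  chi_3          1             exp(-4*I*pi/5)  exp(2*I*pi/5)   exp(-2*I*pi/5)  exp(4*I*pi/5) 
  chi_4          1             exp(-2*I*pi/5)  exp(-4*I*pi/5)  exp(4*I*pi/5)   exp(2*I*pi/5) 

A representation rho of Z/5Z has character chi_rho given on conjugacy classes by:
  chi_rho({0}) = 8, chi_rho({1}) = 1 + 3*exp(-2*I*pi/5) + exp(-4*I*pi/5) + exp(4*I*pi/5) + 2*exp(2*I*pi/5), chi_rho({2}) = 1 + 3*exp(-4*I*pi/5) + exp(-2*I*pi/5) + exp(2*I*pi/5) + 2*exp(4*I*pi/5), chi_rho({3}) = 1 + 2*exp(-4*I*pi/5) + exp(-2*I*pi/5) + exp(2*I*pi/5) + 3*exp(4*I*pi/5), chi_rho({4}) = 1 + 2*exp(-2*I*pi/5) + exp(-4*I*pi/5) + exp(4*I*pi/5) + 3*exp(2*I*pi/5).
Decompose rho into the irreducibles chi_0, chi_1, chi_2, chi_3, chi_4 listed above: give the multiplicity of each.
Multiplicities: chi_0: 1, chi_1: 2, chi_2: 1, chi_3: 1, chi_4: 3.

Use <chi_rho, chi> = (1/|G|) sum_C |C| * chi_rho(C) * conj(chi(C)) with |G| = 5 for each irreducible chi in the table:
  <chi_rho, chi_0> = (1/5)[1*(8)*conj(1) + 1*(1 + 3*exp(-2*I*pi/5) + exp(-4*I*pi/5) + exp(4*I*pi/5) + 2*exp(2*I*pi/5))*conj(1) + 1*(1 + 3*exp(-4*I*pi/5) + exp(-2*I*pi/5) + exp(2*I*pi/5) + 2*exp(4*I*pi/5))*conj(1) + 1*(1 + 2*exp(-4*I*pi/5) + exp(-2*I*pi/5) + exp(2*I*pi/5) + 3*exp(4*I*pi/5))*conj(1) + 1*(1 + 2*exp(-2*I*pi/5) + exp(-4*I*pi/5) + exp(4*I*pi/5) + 3*exp(2*I*pi/5))*conj(1)]
      = (1/5)[(8) + (1 + 3*exp(-2*I*pi/5) + exp(-4*I*pi/5) + exp(4*I*pi/5) + 2*exp(2*I*pi/5)) + (1 + 3*exp(-4*I*pi/5) + exp(-2*I*pi/5) + exp(2*I*pi/5) + 2*exp(4*I*pi/5)) + (1 + 2*exp(-4*I*pi/5) + exp(-2*I*pi/5) + exp(2*I*pi/5) + 3*exp(4*I*pi/5)) + (1 + 2*exp(-2*I*pi/5) + exp(-4*I*pi/5) + exp(4*I*pi/5) + 3*exp(2*I*pi/5))] = 5/5 = 1
  <chi_rho, chi_1> = (1/5)[1*(8)*conj(1) + 1*(1 + 3*exp(-2*I*pi/5) + exp(-4*I*pi/5) + exp(4*I*pi/5) + 2*exp(2*I*pi/5))*conj(exp(2*I*pi/5)) + 1*(1 + 3*exp(-4*I*pi/5) + exp(-2*I*pi/5) + exp(2*I*pi/5) + 2*exp(4*I*pi/5))*conj(exp(4*I*pi/5)) + 1*(1 + 2*exp(-4*I*pi/5) + exp(-2*I*pi/5) + exp(2*I*pi/5) + 3*exp(4*I*pi/5))*conj(exp(-4*I*pi/5)) + 1*(1 + 2*exp(-2*I*pi/5) + exp(-4*I*pi/5) + exp(4*I*pi/5) + 3*exp(2*I*pi/5))*conj(exp(-2*I*pi/5))]
      = (1/5)[(8) + (2 + 3*exp(-4*I*pi/5) + exp(-2*I*pi/5) + exp(4*I*pi/5) + exp(2*I*pi/5)) + (2 + exp(-2*I*pi/5) + exp(-4*I*pi/5) + exp(4*I*pi/5) + 3*exp(2*I*pi/5)) + (2 + 3*exp(-2*I*pi/5) + exp(-4*I*pi/5) + exp(4*I*pi/5) + exp(2*I*pi/5)) + (2 + exp(-2*I*pi/5) + exp(-4*I*pi/5) + exp(2*I*pi/5) + 3*exp(4*I*pi/5))] = 10/5 = 2
  <chi_rho, chi_2> = (1/5)[1*(8)*conj(1) + 1*(1 + 3*exp(-2*I*pi/5) + exp(-4*I*pi/5) + exp(4*I*pi/5) + 2*exp(2*I*pi/5))*conj(exp(4*I*pi/5)) + 1*(1 + 3*exp(-4*I*pi/5) + exp(-2*I*pi/5) + exp(2*I*pi/5) + 2*exp(4*I*pi/5))*conj(exp(-2*I*pi/5)) + 1*(1 + 2*exp(-4*I*pi/5) + exp(-2*I*pi/5) + exp(2*I*pi/5) + 3*exp(4*I*pi/5))*conj(exp(2*I*pi/5)) + 1*(1 + 2*exp(-2*I*pi/5) + exp(-4*I*pi/5) + exp(4*I*pi/5) + 3*exp(2*I*pi/5))*conj(exp(-4*I*pi/5))]
      = (1/5)[(8) + (1 + 2*exp(-2*I*pi/5) + exp(-4*I*pi/5) + exp(2*I*pi/5) + 3*exp(4*I*pi/5)) + (1 + 3*exp(-2*I*pi/5) + 2*exp(-4*I*pi/5) + exp(4*I*pi/5) + exp(2*I*pi/5)) + (1 + exp(-2*I*pi/5) + exp(-4*I*pi/5) + 2*exp(4*I*pi/5) + 3*exp(2*I*pi/5)) + (1 + 3*exp(-4*I*pi/5) + exp(-2*I*pi/5) + exp(4*I*pi/5) + 2*exp(2*I*pi/5))] = 5/5 = 1
  <chi_rho, chi_3> = (1/5)[1*(8)*conj(1) + 1*(1 + 3*exp(-2*I*pi/5) + exp(-4*I*pi/5) + exp(4*I*pi/5) + 2*exp(2*I*pi/5))*conj(exp(-4*I*pi/5)) + 1*(1 + 3*exp(-4*I*pi/5) + exp(-2*I*pi/5) + exp(2*I*pi/5) + 2*exp(4*I*pi/5))*conj(exp(2*I*pi/5)) + 1*(1 + 2*exp(-4*I*pi/5) + exp(-2*I*pi/5) + exp(2*I*pi/5) + 3*exp(4*I*pi/5))*conj(exp(-2*I*pi/5)) + 1*(1 + 2*exp(-2*I*pi/5) + exp(-4*I*pi/5) + exp(4*I*pi/5) + 3*exp(2*I*pi/5))*conj(exp(4*I*pi/5))]
      = (1/5)[(8) + (1 + 2*exp(-4*I*pi/5) + exp(-2*I*pi/5) + exp(4*I*pi/5) + 3*exp(2*I*pi/5)) + (1 + exp(-2*I*pi/5) + exp(-4*I*pi/5) + 3*exp(4*I*pi/5) + 2*exp(2*I*pi/5)) + (1 + 2*exp(-2*I*pi/5) + 3*exp(-4*I*pi/5) + exp(4*I*pi/5) + exp(2*I*pi/5)) + (1 + 3*exp(-2*I*pi/5) + exp(-4*I*pi/5) + exp(2*I*pi/5) + 2*exp(4*I*pi/5))] = 5/5 = 1
  <chi_rho, chi_4> = (1/5)[1*(8)*conj(1) + 1*(1 + 3*exp(-2*I*pi/5) + exp(-4*I*pi/5) + exp(4*I*pi/5) + 2*exp(2*I*pi/5))*conj(exp(-2*I*pi/5)) + 1*(1 + 3*exp(-4*I*pi/5) + exp(-2*I*pi/5) + exp(2*I*pi/5) + 2*exp(4*I*pi/5))*conj(exp(-4*I*pi/5)) + 1*(1 + 2*exp(-4*I*pi/5) + exp(-2*I*pi/5) + exp(2*I*pi/5) + 3*exp(4*I*pi/5))*conj(exp(4*I*pi/5)) + 1*(1 + 2*exp(-2*I*pi/5) + exp(-4*I*pi/5) + exp(4*I*pi/5) + 3*exp(2*I*pi/5))*conj(exp(2*I*pi/5))]
      = (1/5)[(8) + (3 + exp(-2*I*pi/5) + exp(-4*I*pi/5) + exp(2*I*pi/5) + 2*exp(4*I*pi/5)) + (3 + 2*exp(-2*I*pi/5) + exp(-4*I*pi/5) + exp(4*I*pi/5) + exp(2*I*pi/5)) + (3 + exp(-2*I*pi/5) + exp(-4*I*pi/5) + exp(4*I*pi/5) + 2*exp(2*I*pi/5)) + (3 + 2*exp(-4*I*pi/5) + exp(-2*I*pi/5) + exp(4*I*pi/5) + exp(2*I*pi/5))] = 15/5 = 3
(Exp terms are combined using exp(i*s)*conj(exp(i*t)) = exp(i*(s-t)), and sums of them are collapsed using the identity that for every m > 1 the m distinct m-th roots of unity sum to 0, e.g. 1 + exp(2*I*pi/3) + exp(-2*I*pi/3) = 0.)
Dimension check: dim(rho) = sum (mult * dim) = 1*1 + 2*1 + 1*1 + 1*1 + 3*1 = 8 = chi_rho(e) = 8.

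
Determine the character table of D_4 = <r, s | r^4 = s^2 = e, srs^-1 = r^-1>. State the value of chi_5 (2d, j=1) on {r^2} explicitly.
Conjugacy classes: {e} of size 1, {r^2} of size 1, {r^1, r^3} of size 2, {s, sr^2, ...} of size 2, {sr, sr^3, ...} of size 2.
Character table:
  irrep \ class              {e} (size 1)  {r^2} (size 1)  {r^1, r^3} (size 2)  {s, sr^2, ...} (size 2)  {sr, sr^3, ...} (size 2)
  chi_1 (triv)               1             1               1                    1                        1                       
  chi_2 (sign: r->1, s->-1)  1             1               1                    -1                       -1                      
  chi_3 (r->-1, s->1)        1             1               -1                   1                        -1                      
  chi_4 (r->-1, s->-1)       1             1               -1                   -1                       1                       
  chi_5 (2d, j=1)            2             -2              0                    0                        0                       

Spot check: chi_5 (2d, j=1) on {r^2} = -2.

Explanation: D_4 has order 2*4 = 8 with 5 conjugacy classes, hence 5 irreducibles. Sum of squared dims 1 + 1 + 1 + 1 + 4 = 8 = |G|. Linear characters come from the abelianisation; the 2-dimensional irreps have character r^k -> 2*cos(2*pi*j*k/4), reflections -> 0.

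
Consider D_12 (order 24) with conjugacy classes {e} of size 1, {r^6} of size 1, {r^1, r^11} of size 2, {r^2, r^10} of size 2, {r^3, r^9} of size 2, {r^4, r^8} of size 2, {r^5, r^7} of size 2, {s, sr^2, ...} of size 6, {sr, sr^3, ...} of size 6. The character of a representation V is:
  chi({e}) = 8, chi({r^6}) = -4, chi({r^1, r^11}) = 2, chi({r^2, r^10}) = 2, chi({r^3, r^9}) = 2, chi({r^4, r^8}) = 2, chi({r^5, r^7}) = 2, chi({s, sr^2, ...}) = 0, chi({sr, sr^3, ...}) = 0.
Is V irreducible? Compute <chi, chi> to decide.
Not irreducible (reducible): <chi, chi> = 5 > 1.

Details: <chi, chi> = (1/|G|) sum_C |C| * |chi(C)|^2 = (1/24)[1*|8|^2 + 1*|-4|^2 + 2*|2|^2 + 2*|2|^2 + 2*|2|^2 + 2*|2|^2 + 2*|2|^2 + 6*|0|^2 + 6*|0|^2]
  = (1/24)[(64) + (16) + (8) + (8) + (8) + (8) + (8) + (0) + (0)] = 120/24 = 5.
A character is irreducible iff <chi, chi> = 1, so this representation is reducible.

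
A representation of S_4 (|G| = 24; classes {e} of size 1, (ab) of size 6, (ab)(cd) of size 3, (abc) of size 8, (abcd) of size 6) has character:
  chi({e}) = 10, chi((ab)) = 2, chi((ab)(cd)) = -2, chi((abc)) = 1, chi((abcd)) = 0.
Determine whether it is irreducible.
Not irreducible (reducible): <chi, chi> = 6 > 1.

Working: <chi, chi> = (1/|G|) sum_C |C| * |chi(C)|^2 = (1/24)[1*|10|^2 + 6*|2|^2 + 3*|-2|^2 + 8*|1|^2 + 6*|0|^2]
  = (1/24)[(100) + (24) + (12) + (8) + (0)] = 144/24 = 6.
A character is irreducible iff <chi, chi> = 1, so this representation is reducible.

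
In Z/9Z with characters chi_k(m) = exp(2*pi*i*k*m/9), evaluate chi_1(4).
chi_1(4) = zeta_9^4 = exp(8*I*pi/9)

Justification: chi_1(4) = zeta_9^(1*4) = zeta_9^4. Since zeta_9^9 = 1, this equals zeta_9^4 = exp(2*pi*i*4/9) = exp(8*I*pi/9).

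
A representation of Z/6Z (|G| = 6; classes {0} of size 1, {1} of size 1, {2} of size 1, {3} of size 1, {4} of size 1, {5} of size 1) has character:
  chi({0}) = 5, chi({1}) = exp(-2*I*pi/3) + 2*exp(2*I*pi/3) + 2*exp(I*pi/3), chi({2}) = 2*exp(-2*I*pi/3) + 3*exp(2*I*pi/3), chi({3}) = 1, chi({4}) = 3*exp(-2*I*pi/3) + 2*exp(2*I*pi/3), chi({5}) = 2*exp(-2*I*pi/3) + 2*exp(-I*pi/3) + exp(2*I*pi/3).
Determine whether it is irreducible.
Not irreducible (reducible): <chi, chi> = 9 > 1.

Solution. <chi, chi> = (1/|G|) sum_C |C| * |chi(C)|^2 = (1/6)[1*|5|^2 + 1*|exp(-2*I*pi/3) + 2*exp(2*I*pi/3) + 2*exp(I*pi/3)|^2 + 1*|2*exp(-2*I*pi/3) + 3*exp(2*I*pi/3)|^2 + 1*|1|^2 + 1*|3*exp(-2*I*pi/3) + 2*exp(2*I*pi/3)|^2 + 1*|2*exp(-2*I*pi/3) + 2*exp(-I*pi/3) + exp(2*I*pi/3)|^2]
  = (1/6)[(25) + (7) + (7) + (1) + (7) + (7)] = 54/6 = 9.
(Exp terms are combined using exp(i*s)*conj(exp(i*t)) = exp(i*(s-t)), and sums of them are collapsed using the identity that for every m > 1 the m distinct m-th roots of unity sum to 0, e.g. 1 + exp(2*I*pi/3) + exp(-2*I*pi/3) = 0.)
A character is irreducible iff <chi, chi> = 1, so this representation is reducible.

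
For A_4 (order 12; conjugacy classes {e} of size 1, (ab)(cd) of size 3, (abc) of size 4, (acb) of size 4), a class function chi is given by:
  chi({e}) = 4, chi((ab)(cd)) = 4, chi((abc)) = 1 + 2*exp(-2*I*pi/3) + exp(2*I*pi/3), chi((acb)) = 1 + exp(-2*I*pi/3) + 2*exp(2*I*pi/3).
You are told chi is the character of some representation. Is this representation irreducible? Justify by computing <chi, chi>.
Not irreducible (reducible): <chi, chi> = 6 > 1.

Why: <chi, chi> = (1/|G|) sum_C |C| * |chi(C)|^2 = (1/12)[1*|4|^2 + 3*|4|^2 + 4*|1 + 2*exp(-2*I*pi/3) + exp(2*I*pi/3)|^2 + 4*|1 + exp(-2*I*pi/3) + 2*exp(2*I*pi/3)|^2]
  = (1/12)[(16) + (48) + (4) + (4)] = 72/12 = 6.
(Exp terms are combined using exp(i*s)*conj(exp(i*t)) = exp(i*(s-t)), and sums of them are collapsed using the identity that for every m > 1 the m distinct m-th roots of unity sum to 0, e.g. 1 + exp(2*I*pi/3) + exp(-2*I*pi/3) = 0.)
A character is irreducible iff <chi, chi> = 1, so this representation is reducible.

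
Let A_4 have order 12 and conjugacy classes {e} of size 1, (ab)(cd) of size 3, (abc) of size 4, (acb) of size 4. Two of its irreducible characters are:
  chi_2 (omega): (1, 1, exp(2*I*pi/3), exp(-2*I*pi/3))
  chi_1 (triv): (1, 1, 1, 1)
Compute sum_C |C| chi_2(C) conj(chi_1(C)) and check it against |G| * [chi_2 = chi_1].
Sum = 0; so <chi_2, chi_1> = 0 (distinct irreducibles are orthogonal).

Why: Compute term by term over conjugacy classes (|C| * chi_2(C) * conj(chi_1(C))):
  1*(1)*conj(1) + 3*(1)*conj(1) + 4*(exp(2*I*pi/3))*conj(1) + 4*(exp(-2*I*pi/3))*conj(1)
  = (1) + (3) + (4*exp(2*I*pi/3)) + (4*exp(-2*I*pi/3))
  = 0.
(Exp terms are combined using exp(i*s)*conj(exp(i*t)) = exp(i*(s-t)), and sums of them are collapsed using the identity that for every m > 1 the m distinct m-th roots of unity sum to 0, e.g. 1 + exp(2*I*pi/3) + exp(-2*I*pi/3) = 0.)
Dividing by |G| = 12 gives 0/12 = 0, matching the row-orthogonality relation <chi_2, chi_1> = [chi_2 = chi_1].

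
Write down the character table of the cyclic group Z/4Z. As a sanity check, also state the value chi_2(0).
Character table of Z/4Z (irreps indexed chi_0,...,chi_3 with chi_k(m) = zeta_4^(k*m), zeta_4 = exp(2*pi*i/4)):
  irrep \ class  {0} (size 1)  {1} (size 1)  {2} (size 1)  {3} (size 1)
  chi_0          1             1             1             1           
  chi_1          1             I             -1            -I          
  chi_2          1             -1            1             -1          
  chi_3          1             -I            -1            I           

Spot check: chi_2(0) = zeta_4^(2*0) = zeta_4^0 = 1.

Solution. Z/4Z is abelian, so all 4 irreducible complex representations are 1-dimensional. They are given by chi_k(m) = zeta_4^(k*m) for k = 0,...,3. Row orthogonality: sum_m chi_k(m) conj(chi_l(m)) = 4 * [k = l].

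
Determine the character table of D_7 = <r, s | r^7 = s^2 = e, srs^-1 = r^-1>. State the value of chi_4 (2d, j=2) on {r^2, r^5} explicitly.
Conjugacy classes: {e} of size 1, {r^1, r^6} of size 2, {r^2, r^5} of size 2, {r^3, r^4} of size 2, {s, sr, ..., sr^6} of size 7.
Character table:
  irrep \ class              {e} (size 1)  {r^1, r^6} (size 2)  {r^2, r^5} (size 2)  {r^3, r^4} (size 2)  {s, sr, ..., sr^6} (size 7)
  chi_1 (triv)               1             1                    1                    1                    1                          
  chi_2 (sign: r->1, s->-1)  1             1                    1                    1                    -1                         
  chi_3 (2d, j=1)            2             2*cos(2*pi/7)        -2*cos(3*pi/7)       -2*cos(pi/7)         0                          
  chi_4 (2d, j=2)            2             -2*cos(3*pi/7)       -2*cos(pi/7)         2*cos(2*pi/7)        0                          
  chi_5 (2d, j=3)            2             -2*cos(pi/7)         2*cos(2*pi/7)        -2*cos(3*pi/7)       0                          

Spot check: chi_4 (2d, j=2) on {r^2, r^5} = -2*cos(pi/7).

Proof sketch: D_7 has order 2*7 = 14 with 5 conjugacy classes, hence 5 irreducibles. Sum of squared dims 1 + 1 + 4 + 4 + 4 = 14 = |G|. Linear characters come from the abelianisation; the 2-dimensional irreps have character r^k -> 2*cos(2*pi*j*k/7), reflections -> 0.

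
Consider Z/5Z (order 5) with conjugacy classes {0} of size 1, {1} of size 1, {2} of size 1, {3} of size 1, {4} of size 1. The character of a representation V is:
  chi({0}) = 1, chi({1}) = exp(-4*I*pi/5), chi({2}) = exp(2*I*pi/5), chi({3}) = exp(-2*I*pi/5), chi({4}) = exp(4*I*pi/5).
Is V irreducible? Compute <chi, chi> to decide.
Irreducible: <chi, chi> = 1.

Reasoning: <chi, chi> = (1/|G|) sum_C |C| * |chi(C)|^2 = (1/5)[1*|1|^2 + 1*|exp(-4*I*pi/5)|^2 + 1*|exp(2*I*pi/5)|^2 + 1*|exp(-2*I*pi/5)|^2 + 1*|exp(4*I*pi/5)|^2]
  = (1/5)[(1) + (1) + (1) + (1) + (1)] = 5/5 = 1.
(Exp terms are combined using exp(i*s)*conj(exp(i*t)) = exp(i*(s-t)), and sums of them are collapsed using the identity that for every m > 1 the m distinct m-th roots of unity sum to 0, e.g. 1 + exp(2*I*pi/3) + exp(-2*I*pi/3) = 0.)
A character is irreducible iff <chi, chi> = 1, so this representation is irreducible.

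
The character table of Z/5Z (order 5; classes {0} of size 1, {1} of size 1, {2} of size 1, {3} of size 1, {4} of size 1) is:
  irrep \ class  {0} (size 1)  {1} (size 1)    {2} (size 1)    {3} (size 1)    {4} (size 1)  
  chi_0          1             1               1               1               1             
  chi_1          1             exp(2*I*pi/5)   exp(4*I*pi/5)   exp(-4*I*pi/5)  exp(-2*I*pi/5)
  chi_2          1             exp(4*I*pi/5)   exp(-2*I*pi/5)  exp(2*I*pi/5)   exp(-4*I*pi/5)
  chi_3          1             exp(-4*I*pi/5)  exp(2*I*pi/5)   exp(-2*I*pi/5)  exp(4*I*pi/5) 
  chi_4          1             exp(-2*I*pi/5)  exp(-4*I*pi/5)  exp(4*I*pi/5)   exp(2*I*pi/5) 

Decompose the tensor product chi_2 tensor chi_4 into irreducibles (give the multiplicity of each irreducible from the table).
chi_2 tensor chi_4 = chi_1 (all other irreducibles have multiplicity 0).

The character of a tensor product is the pointwise product (chi_2 * chi_4)(C) = chi_2(C) * chi_4(C):
  {0}: (1)*(1), {1}: (exp(4*I*pi/5))*(exp(-2*I*pi/5)), {2}: (exp(-2*I*pi/5))*(exp(-4*I*pi/5)), {3}: (exp(2*I*pi/5))*(exp(4*I*pi/5)), {4}: (exp(-4*I*pi/5))*(exp(2*I*pi/5))
so (chi_2 * chi_4) takes values
  {0} -> 1, {1} -> exp(2*I*pi/5), {2} -> exp(4*I*pi/5), {3} -> exp(-4*I*pi/5), {4} -> exp(-2*I*pi/5).
Now take the inner product of this character with each irreducible chi from the table, <chi_2*chi_4, chi> = (1/5) sum_C |C| (chi_2*chi_4)(C) conj(chi(C)):
  <chi_2*chi_4, chi_0> = (1/5)[1*(1)*conj(1) + 1*(exp(2*I*pi/5))*conj(1) + 1*(exp(4*I*pi/5))*conj(1) + 1*(exp(-4*I*pi/5))*conj(1) + 1*(exp(-2*I*pi/5))*conj(1)]
      = (1/5)[(1) + (exp(2*I*pi/5)) + (exp(4*I*pi/5)) + (exp(-4*I*pi/5)) + (exp(-2*I*pi/5))] = 0/5 = 0
  <chi_2*chi_4, chi_1> = (1/5)[1*(1)*conj(1) + 1*(exp(2*I*pi/5))*conj(exp(2*I*pi/5)) + 1*(exp(4*I*pi/5))*conj(exp(4*I*pi/5)) + 1*(exp(-4*I*pi/5))*conj(exp(-4*I*pi/5)) + 1*(exp(-2*I*pi/5))*conj(exp(-2*I*pi/5))]
      = (1/5)[(1) + (1) + (1) + (1) + (1)] = 5/5 = 1
  <chi_2*chi_4, chi_2> = (1/5)[1*(1)*conj(1) + 1*(exp(2*I*pi/5))*conj(exp(4*I*pi/5)) + 1*(exp(4*I*pi/5))*conj(exp(-2*I*pi/5)) + 1*(exp(-4*I*pi/5))*conj(exp(2*I*pi/5)) + 1*(exp(-2*I*pi/5))*conj(exp(-4*I*pi/5))]
      = (1/5)[(1) + (exp(-2*I*pi/5)) + (exp(-4*I*pi/5)) + (exp(4*I*pi/5)) + (exp(2*I*pi/5))] = 0/5 = 0
  <chi_2*chi_4, chi_3> = (1/5)[1*(1)*conj(1) + 1*(exp(2*I*pi/5))*conj(exp(-4*I*pi/5)) + 1*(exp(4*I*pi/5))*conj(exp(2*I*pi/5)) + 1*(exp(-4*I*pi/5))*conj(exp(-2*I*pi/5)) + 1*(exp(-2*I*pi/5))*conj(exp(4*I*pi/5))]
      = (1/5)[(1) + (exp(-4*I*pi/5)) + (exp(2*I*pi/5)) + (exp(-2*I*pi/5)) + (exp(4*I*pi/5))] = 0/5 = 0
  <chi_2*chi_4, chi_4> = (1/5)[1*(1)*conj(1) + 1*(exp(2*I*pi/5))*conj(exp(-2*I*pi/5)) + 1*(exp(4*I*pi/5))*conj(exp(-4*I*pi/5)) + 1*(exp(-4*I*pi/5))*conj(exp(4*I*pi/5)) + 1*(exp(-2*I*pi/5))*conj(exp(2*I*pi/5))]
      = (1/5)[(1) + (exp(4*I*pi/5)) + (exp(-2*I*pi/5)) + (exp(2*I*pi/5)) + (exp(-4*I*pi/5))] = 0/5 = 0
(Exp terms are combined using exp(i*s)*conj(exp(i*t)) = exp(i*(s-t)), and sums of them are collapsed using the identity that for every m > 1 the m distinct m-th roots of unity sum to 0, e.g. 1 + exp(2*I*pi/3) + exp(-2*I*pi/3) = 0.)
Hence the multiplicities are chi_1: 1. Dimension check: dim(chi_2)*dim(chi_4) = 1*1 = 1 and sum (mult * dim) = 1*1 = 1.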